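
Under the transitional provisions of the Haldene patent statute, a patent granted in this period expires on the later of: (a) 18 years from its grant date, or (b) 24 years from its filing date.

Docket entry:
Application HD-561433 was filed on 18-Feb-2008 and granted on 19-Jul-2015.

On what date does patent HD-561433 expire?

(a) grant + 18 years → 19 July 2033.
(b) filing + 24 years → 18 February 2032.
Later of the two: 19 July 2033.

July 19, 2033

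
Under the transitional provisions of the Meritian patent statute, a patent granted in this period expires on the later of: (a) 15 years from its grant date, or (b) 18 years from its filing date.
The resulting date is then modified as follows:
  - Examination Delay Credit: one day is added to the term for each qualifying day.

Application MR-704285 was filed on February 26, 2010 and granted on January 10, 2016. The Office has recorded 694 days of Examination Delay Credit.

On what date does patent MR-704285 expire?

(a) grant + 15 years → 10 January 2031.
(b) filing + 18 years → 26 February 2028.
Later of the two: 10 January 2031.
Examination Delay Credit: +694 days → 4 December 2032.

December 4, 2032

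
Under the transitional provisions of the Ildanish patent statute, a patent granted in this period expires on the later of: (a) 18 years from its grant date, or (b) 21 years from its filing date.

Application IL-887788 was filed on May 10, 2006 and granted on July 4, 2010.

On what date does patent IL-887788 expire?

(a) grant + 18 years → 4 July 2028.
(b) filing + 21 years → 10 May 2027.
Later of the two: 4 July 2028.

2028-07-04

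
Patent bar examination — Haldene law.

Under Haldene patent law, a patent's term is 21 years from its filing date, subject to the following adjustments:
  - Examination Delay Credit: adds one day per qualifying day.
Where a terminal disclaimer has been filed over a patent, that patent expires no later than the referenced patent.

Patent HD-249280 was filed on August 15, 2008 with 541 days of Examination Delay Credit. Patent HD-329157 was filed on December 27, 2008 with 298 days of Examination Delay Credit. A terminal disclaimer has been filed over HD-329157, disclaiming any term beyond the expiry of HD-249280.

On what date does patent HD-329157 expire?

Natural term of HD-329157:
  Base: filing + 21 years → 27 December 2029.
  Examination Delay Credit: +298 days → 21 October 2030.
Expiry of referenced patent HD-249280:
  Base: filing + 21 years → 15 August 2029.
  Examination Delay Credit: +541 days → 7 February 2031.
Terminal disclaimer: HD-329157 expires on the earlier of 21 October 2030 and 7 February 2031.

2030-10-21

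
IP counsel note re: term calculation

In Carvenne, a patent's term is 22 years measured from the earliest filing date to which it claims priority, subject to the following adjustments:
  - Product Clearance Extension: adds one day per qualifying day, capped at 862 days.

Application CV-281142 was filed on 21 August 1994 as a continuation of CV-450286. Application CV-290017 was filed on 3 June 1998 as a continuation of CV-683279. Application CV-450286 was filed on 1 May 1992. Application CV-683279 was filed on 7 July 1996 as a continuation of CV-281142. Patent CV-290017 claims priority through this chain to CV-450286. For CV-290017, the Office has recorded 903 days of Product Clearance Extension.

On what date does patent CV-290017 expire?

Earliest priority filing: 1 May 1992.
Base term: 1 May 1992 + 22 years → 1 May 2014.
Product Clearance Extension: 903 days claimed exceeds the 862-day cap, so +862 days → 9 September 2016.

2016-09-09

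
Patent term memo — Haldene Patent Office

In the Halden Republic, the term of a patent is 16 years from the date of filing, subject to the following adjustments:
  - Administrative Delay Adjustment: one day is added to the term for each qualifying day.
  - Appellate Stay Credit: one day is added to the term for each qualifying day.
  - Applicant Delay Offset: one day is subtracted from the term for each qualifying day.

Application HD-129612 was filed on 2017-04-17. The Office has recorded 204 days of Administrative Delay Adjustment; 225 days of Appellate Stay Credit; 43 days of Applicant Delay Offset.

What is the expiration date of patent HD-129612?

2034-05-08

Base term: filing date + 16 years → 17 April 2033.
Administrative Delay Adjustment: +204 days → 7 November 2033.
Appellate Stay Credit: +225 days → 20 June 2034.
Applicant Delay Offset: −43 days → 8 May 2034.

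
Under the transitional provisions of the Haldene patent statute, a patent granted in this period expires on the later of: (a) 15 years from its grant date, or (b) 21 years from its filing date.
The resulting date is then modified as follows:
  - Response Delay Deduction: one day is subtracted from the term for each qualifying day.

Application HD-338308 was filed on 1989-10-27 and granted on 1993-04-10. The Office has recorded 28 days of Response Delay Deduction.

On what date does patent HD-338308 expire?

September 29, 2010

(a) grant + 15 years → 10 April 2008.
(b) filing + 21 years → 27 October 2010.
Later of the two: 27 October 2010.
Response Delay Deduction: −28 days → 29 September 2010.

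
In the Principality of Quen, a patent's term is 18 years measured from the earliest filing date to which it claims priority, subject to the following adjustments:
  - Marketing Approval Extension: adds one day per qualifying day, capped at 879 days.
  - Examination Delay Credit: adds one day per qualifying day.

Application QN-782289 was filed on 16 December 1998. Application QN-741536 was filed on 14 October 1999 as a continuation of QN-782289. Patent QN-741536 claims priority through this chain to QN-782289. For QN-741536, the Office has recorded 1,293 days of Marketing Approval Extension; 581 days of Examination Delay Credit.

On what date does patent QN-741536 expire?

2020-12-15

Earliest priority filing: 16 December 1998.
Base term: 16 December 1998 + 18 years → 16 December 2016.
Marketing Approval Extension: 1293 days claimed exceeds the 879-day cap, so +879 days → 14 May 2019.
Examination Delay Credit: +581 days → 15 December 2020.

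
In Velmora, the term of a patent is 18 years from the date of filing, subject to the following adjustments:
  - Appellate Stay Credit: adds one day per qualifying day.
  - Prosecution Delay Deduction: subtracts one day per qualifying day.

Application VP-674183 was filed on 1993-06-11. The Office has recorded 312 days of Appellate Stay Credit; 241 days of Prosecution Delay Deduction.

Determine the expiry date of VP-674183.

2011-08-21

Base term: filing date + 18 years → 11 June 2011.
Appellate Stay Credit: +312 days → 18 April 2012.
Prosecution Delay Deduction: −241 days → 21 August 2011.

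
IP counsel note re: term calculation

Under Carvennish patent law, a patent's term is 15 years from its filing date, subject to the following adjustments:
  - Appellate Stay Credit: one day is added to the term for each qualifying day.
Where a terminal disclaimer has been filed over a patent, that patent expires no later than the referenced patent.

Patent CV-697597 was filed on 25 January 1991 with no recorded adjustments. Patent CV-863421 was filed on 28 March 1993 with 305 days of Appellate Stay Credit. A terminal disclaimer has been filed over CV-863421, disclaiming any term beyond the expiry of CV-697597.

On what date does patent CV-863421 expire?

2006-01-25

Natural term of CV-863421:
  Base: filing + 15 years → 28 March 2008.
  Appellate Stay Credit: +305 days → 27 January 2009.
Expiry of referenced patent CV-697597:
  Base: filing + 15 years → 25 January 2006.
Terminal disclaimer: CV-863421 expires on the earlier of 27 January 2009 and 25 January 2006.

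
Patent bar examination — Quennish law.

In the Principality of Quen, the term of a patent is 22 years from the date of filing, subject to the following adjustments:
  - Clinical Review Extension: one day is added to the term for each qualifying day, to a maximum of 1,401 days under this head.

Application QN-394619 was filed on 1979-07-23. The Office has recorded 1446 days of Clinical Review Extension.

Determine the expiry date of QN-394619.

Base term: filing date + 22 years → 23 July 2001.
Clinical Review Extension: 1446 days claimed exceeds the 1401-day cap, so +1401 days → 24 May 2005.

2005-05-24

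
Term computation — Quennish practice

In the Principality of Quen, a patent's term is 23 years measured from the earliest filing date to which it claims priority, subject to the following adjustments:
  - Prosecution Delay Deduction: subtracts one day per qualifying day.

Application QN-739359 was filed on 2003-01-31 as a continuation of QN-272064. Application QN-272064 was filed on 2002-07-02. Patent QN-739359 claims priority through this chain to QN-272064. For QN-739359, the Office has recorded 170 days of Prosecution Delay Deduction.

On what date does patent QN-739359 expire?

Earliest priority filing: 2 July 2002.
Base term: 2 July 2002 + 23 years → 2 July 2025.
Prosecution Delay Deduction: −170 days → 13 January 2025.

January 13, 2025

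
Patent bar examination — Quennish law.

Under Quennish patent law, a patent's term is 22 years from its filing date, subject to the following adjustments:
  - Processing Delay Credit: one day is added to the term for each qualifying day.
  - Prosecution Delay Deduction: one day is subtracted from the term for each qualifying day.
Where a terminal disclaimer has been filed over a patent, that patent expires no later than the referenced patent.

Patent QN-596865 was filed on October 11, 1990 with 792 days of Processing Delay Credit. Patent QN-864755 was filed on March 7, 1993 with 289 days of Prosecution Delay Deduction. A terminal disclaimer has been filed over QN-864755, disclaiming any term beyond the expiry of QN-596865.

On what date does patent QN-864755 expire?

May 22, 2014

Natural term of QN-864755:
  Base: filing + 22 years → 7 March 2015.
  Prosecution Delay Deduction: −289 days → 22 May 2014.
Expiry of referenced patent QN-596865:
  Base: filing + 22 years → 11 October 2012.
  Processing Delay Credit: +792 days → 12 December 2014.
Terminal disclaimer: QN-864755 expires on the earlier of 22 May 2014 and 12 December 2014.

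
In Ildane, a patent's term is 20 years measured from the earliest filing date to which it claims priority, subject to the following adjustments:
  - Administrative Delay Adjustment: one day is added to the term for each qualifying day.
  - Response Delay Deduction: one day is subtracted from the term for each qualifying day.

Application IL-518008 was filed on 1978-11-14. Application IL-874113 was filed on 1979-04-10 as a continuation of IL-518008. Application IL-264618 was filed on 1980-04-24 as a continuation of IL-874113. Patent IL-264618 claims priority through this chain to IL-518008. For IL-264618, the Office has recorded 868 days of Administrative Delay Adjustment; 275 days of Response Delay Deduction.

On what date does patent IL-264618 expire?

Earliest priority filing: 14 November 1978.
Base term: 14 November 1978 + 20 years → 14 November 1998.
Administrative Delay Adjustment: +868 days → 31 March 2001.
Response Delay Deduction: −275 days → 29 June 2000.

June 29, 2000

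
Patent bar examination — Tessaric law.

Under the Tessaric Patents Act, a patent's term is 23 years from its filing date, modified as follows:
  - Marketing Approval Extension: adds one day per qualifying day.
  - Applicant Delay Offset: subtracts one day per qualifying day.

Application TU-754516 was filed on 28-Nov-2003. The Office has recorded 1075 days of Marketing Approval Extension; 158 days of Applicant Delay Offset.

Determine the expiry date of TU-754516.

June 2, 2029

Base term: filing date + 23 years → 28 November 2026.
Marketing Approval Extension: +1075 days → 7 November 2029.
Applicant Delay Offset: −158 days → 2 June 2029.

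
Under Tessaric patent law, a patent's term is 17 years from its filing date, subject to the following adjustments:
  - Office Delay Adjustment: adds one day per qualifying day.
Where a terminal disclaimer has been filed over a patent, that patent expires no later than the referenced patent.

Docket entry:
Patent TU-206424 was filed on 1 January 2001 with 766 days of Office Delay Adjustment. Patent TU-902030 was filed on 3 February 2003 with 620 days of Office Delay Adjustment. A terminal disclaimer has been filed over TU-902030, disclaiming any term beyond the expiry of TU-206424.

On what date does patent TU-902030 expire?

Natural term of TU-902030:
  Base: filing + 17 years → 3 February 2020.
  Office Delay Adjustment: +620 days → 15 October 2021.
Expiry of referenced patent TU-206424:
  Base: filing + 17 years → 1 January 2018.
  Office Delay Adjustment: +766 days → 6 February 2020.
Terminal disclaimer: TU-902030 expires on the earlier of 15 October 2021 and 6 February 2020.

2020-02-06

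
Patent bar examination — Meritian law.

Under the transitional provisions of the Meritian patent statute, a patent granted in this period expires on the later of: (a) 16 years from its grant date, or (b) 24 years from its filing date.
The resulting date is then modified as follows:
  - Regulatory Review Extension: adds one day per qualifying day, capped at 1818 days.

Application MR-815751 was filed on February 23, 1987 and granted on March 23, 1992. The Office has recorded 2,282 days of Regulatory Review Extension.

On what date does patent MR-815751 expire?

(a) grant + 16 years → 23 March 2008.
(b) filing + 24 years → 23 February 2011.
Later of the two: 23 February 2011.
Regulatory Review Extension: 2282 days claimed exceeds the 1818-day cap, so +1818 days → 15 February 2016.

2016-02-15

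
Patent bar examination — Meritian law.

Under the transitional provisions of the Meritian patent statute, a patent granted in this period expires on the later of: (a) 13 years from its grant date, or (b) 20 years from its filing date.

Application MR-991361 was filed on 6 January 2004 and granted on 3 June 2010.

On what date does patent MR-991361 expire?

2024-01-06

(a) grant + 13 years → 3 June 2023.
(b) filing + 20 years → 6 January 2024.
Later of the two: 6 January 2024.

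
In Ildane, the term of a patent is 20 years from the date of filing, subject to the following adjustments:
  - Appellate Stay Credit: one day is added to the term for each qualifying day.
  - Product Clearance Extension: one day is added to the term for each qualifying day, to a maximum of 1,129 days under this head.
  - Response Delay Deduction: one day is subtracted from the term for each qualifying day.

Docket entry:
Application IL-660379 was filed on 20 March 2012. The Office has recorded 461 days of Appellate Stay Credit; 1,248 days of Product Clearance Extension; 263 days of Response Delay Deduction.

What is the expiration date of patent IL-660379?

Base term: filing date + 20 years → 20 March 2032.
Appellate Stay Credit: +461 days → 24 June 2033.
Product Clearance Extension: 1248 days claimed exceeds the 1129-day cap, so +1129 days → 27 July 2036.
Response Delay Deduction: −263 days → 7 November 2035.

2035-11-07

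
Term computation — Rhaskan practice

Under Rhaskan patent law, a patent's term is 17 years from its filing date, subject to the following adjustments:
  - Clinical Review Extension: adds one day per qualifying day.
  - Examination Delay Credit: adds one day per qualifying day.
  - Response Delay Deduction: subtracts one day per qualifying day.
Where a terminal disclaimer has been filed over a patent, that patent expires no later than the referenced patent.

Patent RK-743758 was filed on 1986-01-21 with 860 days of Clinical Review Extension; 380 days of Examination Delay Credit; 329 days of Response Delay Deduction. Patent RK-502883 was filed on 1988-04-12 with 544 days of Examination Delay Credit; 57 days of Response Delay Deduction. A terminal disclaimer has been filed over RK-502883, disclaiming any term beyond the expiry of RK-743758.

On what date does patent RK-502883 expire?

Natural term of RK-502883:
  Base: filing + 17 years → 12 April 2005.
  Examination Delay Credit: +544 days → 8 October 2006.
  Response Delay Deduction: −57 days → 12 August 2006.
Expiry of referenced patent RK-743758:
  Base: filing + 17 years → 21 January 2003.
  Clinical Review Extension: +860 days → 30 May 2005.
  Examination Delay Credit: +380 days → 14 June 2006.
  Response Delay Deduction: −329 days → 20 July 2005.
Terminal disclaimer: RK-502883 expires on the earlier of 12 August 2006 and 20 July 2005.

July 20, 2005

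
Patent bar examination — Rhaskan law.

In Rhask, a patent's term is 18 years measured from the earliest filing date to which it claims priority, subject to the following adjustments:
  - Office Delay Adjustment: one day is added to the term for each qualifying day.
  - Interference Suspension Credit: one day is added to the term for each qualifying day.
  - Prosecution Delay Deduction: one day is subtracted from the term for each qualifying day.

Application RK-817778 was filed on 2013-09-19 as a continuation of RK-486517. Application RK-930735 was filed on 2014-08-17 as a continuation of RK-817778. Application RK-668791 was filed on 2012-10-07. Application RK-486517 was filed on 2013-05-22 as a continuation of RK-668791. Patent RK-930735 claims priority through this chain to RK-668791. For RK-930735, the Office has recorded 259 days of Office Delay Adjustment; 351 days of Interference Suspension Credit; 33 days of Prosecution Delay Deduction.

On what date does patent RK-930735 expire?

2032-05-06

Earliest priority filing: 7 October 2012.
Base term: 7 October 2012 + 18 years → 7 October 2030.
Office Delay Adjustment: +259 days → 23 June 2031.
Interference Suspension Credit: +351 days → 8 June 2032.
Prosecution Delay Deduction: −33 days → 6 May 2032.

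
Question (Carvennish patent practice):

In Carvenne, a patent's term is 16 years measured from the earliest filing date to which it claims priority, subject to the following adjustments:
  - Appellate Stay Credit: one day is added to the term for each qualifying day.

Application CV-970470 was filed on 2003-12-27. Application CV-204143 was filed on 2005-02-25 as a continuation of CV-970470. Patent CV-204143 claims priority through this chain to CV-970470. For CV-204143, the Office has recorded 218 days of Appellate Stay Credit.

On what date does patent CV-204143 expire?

2020-08-01

Earliest priority filing: 27 December 2003.
Base term: 27 December 2003 + 16 years → 27 December 2019.
Appellate Stay Credit: +218 days → 1 August 2020.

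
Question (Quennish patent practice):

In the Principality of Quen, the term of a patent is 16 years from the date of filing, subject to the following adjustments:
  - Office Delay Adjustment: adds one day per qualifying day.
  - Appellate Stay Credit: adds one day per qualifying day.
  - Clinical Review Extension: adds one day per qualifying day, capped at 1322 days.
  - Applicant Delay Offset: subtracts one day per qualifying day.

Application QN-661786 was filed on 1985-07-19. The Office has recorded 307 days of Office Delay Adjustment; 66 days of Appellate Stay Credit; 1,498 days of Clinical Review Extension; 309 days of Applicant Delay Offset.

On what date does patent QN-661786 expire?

Base term: filing date + 16 years → 19 July 2001.
Office Delay Adjustment: +307 days → 22 May 2002.
Appellate Stay Credit: +66 days → 27 July 2002.
Clinical Review Extension: 1498 days claimed exceeds the 1322-day cap, so +1322 days → 10 March 2006.
Applicant Delay Offset: −309 days → 5 May 2005.

2005-05-05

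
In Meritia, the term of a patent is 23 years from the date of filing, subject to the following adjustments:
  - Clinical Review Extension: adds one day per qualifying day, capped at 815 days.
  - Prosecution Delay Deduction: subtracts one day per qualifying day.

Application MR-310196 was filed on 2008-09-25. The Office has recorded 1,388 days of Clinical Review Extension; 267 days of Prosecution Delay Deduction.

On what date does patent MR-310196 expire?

Base term: filing date + 23 years → 25 September 2031.
Clinical Review Extension: 1388 days claimed exceeds the 815-day cap, so +815 days → 18 December 2033.
Prosecution Delay Deduction: −267 days → 26 March 2033.

March 26, 2033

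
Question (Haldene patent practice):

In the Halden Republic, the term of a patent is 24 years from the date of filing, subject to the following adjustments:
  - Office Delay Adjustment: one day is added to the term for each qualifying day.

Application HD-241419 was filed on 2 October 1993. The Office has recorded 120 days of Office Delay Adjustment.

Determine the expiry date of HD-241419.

January 30, 2018

Base term: filing date + 24 years → 2 October 2017.
Office Delay Adjustment: +120 days → 30 January 2018.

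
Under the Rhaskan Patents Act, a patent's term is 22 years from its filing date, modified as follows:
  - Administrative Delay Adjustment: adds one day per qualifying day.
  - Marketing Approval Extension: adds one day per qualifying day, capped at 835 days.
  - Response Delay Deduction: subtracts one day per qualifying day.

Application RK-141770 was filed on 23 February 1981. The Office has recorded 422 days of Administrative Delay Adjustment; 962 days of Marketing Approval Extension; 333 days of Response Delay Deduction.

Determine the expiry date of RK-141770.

September 4, 2005

Base term: filing date + 22 years → 23 February 2003.
Administrative Delay Adjustment: +422 days → 20 April 2004.
Marketing Approval Extension: 962 days claimed exceeds the 835-day cap, so +835 days → 3 August 2006.
Response Delay Deduction: −333 days → 4 September 2005.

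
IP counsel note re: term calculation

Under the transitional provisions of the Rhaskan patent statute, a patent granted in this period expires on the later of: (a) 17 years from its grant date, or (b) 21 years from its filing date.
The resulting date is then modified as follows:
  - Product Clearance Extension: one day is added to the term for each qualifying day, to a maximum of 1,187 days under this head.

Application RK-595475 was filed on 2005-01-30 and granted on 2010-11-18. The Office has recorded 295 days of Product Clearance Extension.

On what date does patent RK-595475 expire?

(a) grant + 17 years → 18 November 2027.
(b) filing + 21 years → 30 January 2026.
Later of the two: 18 November 2027.
Product Clearance Extension: 295 days (within the 1187-day cap) → +295 days → 8 September 2028.

September 8, 2028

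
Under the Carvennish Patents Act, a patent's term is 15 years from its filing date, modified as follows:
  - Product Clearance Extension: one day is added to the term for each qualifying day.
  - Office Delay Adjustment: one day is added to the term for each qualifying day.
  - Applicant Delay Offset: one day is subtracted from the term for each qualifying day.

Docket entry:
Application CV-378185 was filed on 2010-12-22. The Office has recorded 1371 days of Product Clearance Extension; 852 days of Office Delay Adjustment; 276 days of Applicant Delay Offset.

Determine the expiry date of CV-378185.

Base term: filing date + 15 years → 22 December 2025.
Product Clearance Extension: +1371 days → 23 September 2029.
Office Delay Adjustment: +852 days → 23 January 2032.
Applicant Delay Offset: −276 days → 22 April 2031.

2031-04-22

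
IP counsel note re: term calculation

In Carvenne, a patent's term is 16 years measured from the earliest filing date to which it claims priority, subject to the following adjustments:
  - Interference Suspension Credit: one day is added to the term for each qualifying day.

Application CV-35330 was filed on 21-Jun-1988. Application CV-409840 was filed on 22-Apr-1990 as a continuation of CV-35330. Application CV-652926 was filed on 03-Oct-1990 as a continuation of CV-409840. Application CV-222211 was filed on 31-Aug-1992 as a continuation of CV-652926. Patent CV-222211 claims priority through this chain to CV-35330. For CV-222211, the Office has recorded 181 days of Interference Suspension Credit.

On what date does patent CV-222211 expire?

Earliest priority filing: 21 June 1988.
Base term: 21 June 1988 + 16 years → 21 June 2004.
Interference Suspension Credit: +181 days → 19 December 2004.

December 19, 2004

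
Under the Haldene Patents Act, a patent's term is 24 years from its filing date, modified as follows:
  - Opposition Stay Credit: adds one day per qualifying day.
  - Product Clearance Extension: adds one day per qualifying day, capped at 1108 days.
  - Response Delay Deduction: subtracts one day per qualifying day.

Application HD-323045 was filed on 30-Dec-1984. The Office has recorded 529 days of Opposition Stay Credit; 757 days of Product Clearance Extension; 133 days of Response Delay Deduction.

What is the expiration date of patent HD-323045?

February 26, 2012

Base term: filing date + 24 years → 30 December 2008.
Opposition Stay Credit: +529 days → 12 June 2010.
Product Clearance Extension: 757 days (within the 1108-day cap) → +757 days → 8 July 2012.
Response Delay Deduction: −133 days → 26 February 2012.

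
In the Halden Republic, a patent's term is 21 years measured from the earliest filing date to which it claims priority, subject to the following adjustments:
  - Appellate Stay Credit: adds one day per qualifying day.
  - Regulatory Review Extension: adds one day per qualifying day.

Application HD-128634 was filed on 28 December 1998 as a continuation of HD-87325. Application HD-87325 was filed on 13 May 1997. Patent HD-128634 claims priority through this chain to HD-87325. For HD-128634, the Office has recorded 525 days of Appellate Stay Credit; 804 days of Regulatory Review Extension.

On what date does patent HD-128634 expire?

2022-01-01

Earliest priority filing: 13 May 1997.
Base term: 13 May 1997 + 21 years → 13 May 2018.
Appellate Stay Credit: +525 days → 20 October 2019.
Regulatory Review Extension: +804 days → 1 January 2022.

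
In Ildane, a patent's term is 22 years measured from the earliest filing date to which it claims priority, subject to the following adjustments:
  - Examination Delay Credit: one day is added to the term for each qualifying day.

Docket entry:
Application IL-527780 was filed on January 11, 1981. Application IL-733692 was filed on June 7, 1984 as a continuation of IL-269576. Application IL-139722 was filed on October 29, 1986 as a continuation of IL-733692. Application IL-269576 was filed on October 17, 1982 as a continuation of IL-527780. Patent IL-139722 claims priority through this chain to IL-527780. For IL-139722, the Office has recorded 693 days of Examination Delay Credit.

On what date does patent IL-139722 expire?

Earliest priority filing: 11 January 1981.
Base term: 11 January 1981 + 22 years → 11 January 2003.
Examination Delay Credit: +693 days → 4 December 2004.

December 4, 2004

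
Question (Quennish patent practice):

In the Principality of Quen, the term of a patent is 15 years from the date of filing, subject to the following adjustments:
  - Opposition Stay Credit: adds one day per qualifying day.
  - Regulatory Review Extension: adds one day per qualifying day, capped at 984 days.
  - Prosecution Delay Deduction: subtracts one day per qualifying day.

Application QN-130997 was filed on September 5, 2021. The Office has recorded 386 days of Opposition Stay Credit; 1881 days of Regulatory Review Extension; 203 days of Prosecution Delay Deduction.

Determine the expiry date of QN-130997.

Base term: filing date + 15 years → 5 September 2036.
Opposition Stay Credit: +386 days → 26 September 2037.
Regulatory Review Extension: 1881 days claimed exceeds the 984-day cap, so +984 days → 6 June 2040.
Prosecution Delay Deduction: −203 days → 16 November 2039.

November 16, 2039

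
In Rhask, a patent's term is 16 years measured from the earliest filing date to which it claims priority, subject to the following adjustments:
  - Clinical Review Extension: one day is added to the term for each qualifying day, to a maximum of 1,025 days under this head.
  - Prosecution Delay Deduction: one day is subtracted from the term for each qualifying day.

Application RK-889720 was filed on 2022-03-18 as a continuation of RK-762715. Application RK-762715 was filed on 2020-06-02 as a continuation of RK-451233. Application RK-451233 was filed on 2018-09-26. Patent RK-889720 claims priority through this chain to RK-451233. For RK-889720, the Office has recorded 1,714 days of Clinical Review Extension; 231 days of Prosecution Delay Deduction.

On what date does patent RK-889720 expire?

Earliest priority filing: 26 September 2018.
Base term: 26 September 2018 + 16 years → 26 September 2034.
Clinical Review Extension: 1714 days claimed exceeds the 1025-day cap, so +1025 days → 17 July 2037.
Prosecution Delay Deduction: −231 days → 28 November 2036.

2036-11-28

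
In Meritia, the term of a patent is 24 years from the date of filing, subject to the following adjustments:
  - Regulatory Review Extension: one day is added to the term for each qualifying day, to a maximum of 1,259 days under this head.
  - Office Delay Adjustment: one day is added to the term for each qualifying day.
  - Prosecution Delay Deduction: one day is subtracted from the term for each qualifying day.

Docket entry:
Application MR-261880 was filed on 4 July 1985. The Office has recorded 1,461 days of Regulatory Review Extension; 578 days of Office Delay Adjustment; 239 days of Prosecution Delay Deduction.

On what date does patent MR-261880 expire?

Base term: filing date + 24 years → 4 July 2009.
Regulatory Review Extension: 1461 days claimed exceeds the 1259-day cap, so +1259 days → 14 December 2012.
Office Delay Adjustment: +578 days → 15 July 2014.
Prosecution Delay Deduction: −239 days → 18 November 2013.

2013-11-18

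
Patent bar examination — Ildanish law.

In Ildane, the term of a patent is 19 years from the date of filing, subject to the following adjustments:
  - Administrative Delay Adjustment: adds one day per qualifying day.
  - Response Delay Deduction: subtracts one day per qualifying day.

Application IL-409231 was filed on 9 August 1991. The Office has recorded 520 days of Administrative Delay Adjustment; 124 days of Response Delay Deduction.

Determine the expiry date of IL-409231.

September 9, 2011

Base term: filing date + 19 years → 9 August 2010.
Administrative Delay Adjustment: +520 days → 11 January 2012.
Response Delay Deduction: −124 days → 9 September 2011.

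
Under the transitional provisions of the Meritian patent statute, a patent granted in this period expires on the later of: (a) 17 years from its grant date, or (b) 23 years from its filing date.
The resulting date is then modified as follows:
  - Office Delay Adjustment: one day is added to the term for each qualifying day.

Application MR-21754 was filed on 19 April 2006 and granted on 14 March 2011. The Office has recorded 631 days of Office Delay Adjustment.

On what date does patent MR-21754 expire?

(a) grant + 17 years → 14 March 2028.
(b) filing + 23 years → 19 April 2029.
Later of the two: 19 April 2029.
Office Delay Adjustment: +631 days → 10 January 2031.

January 10, 2031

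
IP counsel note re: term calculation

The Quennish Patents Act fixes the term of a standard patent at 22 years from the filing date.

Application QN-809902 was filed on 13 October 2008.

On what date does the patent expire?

2030-10-13

Filing date + 22 years → 13 October 2030.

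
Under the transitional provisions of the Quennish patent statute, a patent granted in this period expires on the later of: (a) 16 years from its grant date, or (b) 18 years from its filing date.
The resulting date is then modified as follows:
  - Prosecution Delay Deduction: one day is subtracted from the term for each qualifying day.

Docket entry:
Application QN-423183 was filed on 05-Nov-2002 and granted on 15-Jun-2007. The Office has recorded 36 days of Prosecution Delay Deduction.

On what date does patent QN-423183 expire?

2023-05-10

(a) grant + 16 years → 15 June 2023.
(b) filing + 18 years → 5 November 2020.
Later of the two: 15 June 2023.
Prosecution Delay Deduction: −36 days → 10 May 2023.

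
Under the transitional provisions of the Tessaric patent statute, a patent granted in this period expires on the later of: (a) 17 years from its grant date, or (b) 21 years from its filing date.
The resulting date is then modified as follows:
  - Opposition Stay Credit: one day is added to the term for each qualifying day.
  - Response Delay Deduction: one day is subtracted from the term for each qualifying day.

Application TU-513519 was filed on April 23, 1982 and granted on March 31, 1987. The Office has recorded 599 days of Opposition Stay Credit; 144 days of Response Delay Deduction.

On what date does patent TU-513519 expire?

(a) grant + 17 years → 31 March 2004.
(b) filing + 21 years → 23 April 2003.
Later of the two: 31 March 2004.
Opposition Stay Credit: +599 days → 20 November 2005.
Response Delay Deduction: −144 days → 29 June 2005.

2005-06-29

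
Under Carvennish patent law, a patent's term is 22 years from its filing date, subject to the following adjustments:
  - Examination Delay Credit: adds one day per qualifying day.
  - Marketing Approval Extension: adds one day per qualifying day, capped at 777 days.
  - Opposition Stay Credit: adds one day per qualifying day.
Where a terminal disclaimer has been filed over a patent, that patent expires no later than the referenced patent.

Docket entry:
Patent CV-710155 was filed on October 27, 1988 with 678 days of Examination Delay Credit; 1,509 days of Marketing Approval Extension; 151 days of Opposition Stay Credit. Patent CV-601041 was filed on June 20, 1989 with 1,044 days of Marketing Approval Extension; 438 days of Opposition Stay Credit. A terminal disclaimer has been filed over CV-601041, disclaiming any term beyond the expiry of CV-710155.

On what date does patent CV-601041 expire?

Natural term of CV-601041:
  Base: filing + 22 years → 20 June 2011.
  Marketing Approval Extension: 1044 days claimed exceeds the 777-day cap, so +777 days → 5 August 2013.
  Opposition Stay Credit: +438 days → 17 October 2014.
Expiry of referenced patent CV-710155:
  Base: filing + 22 years → 27 October 2010.
  Examination Delay Credit: +678 days → 4 September 2012.
  Marketing Approval Extension: 1509 days claimed exceeds the 777-day cap, so +777 days → 21 October 2014.
  Opposition Stay Credit: +151 days → 21 March 2015.
Terminal disclaimer: CV-601041 expires on the earlier of 17 October 2014 and 21 March 2015.

October 17, 2014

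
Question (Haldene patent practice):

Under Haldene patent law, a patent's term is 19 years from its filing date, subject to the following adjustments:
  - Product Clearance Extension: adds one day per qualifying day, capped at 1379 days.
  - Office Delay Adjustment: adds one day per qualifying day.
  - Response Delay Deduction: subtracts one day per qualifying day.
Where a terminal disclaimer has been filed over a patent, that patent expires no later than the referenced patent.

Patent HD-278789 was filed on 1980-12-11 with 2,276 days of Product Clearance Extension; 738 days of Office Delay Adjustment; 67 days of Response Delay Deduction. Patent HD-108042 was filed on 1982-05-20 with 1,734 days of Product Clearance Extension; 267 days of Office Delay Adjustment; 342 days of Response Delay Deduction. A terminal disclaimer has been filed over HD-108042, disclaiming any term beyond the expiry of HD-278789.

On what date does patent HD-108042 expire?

Natural term of HD-108042:
  Base: filing + 19 years → 20 May 2001.
  Product Clearance Extension: 1734 days claimed exceeds the 1379-day cap, so +1379 days → 27 February 2005.
  Office Delay Adjustment: +267 days → 21 November 2005.
  Response Delay Deduction: −342 days → 14 December 2004.
Expiry of referenced patent HD-278789:
  Base: filing + 19 years → 11 December 1999.
  Product Clearance Extension: 2276 days claimed exceeds the 1379-day cap, so +1379 days → 20 September 2003.
  Office Delay Adjustment: +738 days → 27 September 2005.
  Response Delay Deduction: −67 days → 22 July 2005.
Terminal disclaimer: HD-108042 expires on the earlier of 14 December 2004 and 22 July 2005.

2004-12-14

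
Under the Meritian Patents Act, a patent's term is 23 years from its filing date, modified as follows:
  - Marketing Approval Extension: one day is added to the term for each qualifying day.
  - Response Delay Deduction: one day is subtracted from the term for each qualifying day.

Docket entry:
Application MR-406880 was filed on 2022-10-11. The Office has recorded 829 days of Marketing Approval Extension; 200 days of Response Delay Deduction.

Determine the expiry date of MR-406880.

Base term: filing date + 23 years → 11 October 2045.
Marketing Approval Extension: +829 days → 18 January 2048.
Response Delay Deduction: −200 days → 2 July 2047.

July 2, 2047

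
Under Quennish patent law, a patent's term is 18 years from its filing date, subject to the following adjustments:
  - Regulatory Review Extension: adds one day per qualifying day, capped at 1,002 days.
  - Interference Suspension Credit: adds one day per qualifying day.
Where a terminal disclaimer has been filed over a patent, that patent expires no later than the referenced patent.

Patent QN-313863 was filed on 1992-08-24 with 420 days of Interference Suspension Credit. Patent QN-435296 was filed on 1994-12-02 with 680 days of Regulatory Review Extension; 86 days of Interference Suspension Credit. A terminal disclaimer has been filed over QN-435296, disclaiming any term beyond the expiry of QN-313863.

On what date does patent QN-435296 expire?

October 18, 2011

Natural term of QN-435296:
  Base: filing + 18 years → 2 December 2012.
  Regulatory Review Extension: 680 days (within the 1002-day cap) → +680 days → 13 October 2014.
  Interference Suspension Credit: +86 days → 7 January 2015.
Expiry of referenced patent QN-313863:
  Base: filing + 18 years → 24 August 2010.
  Interference Suspension Credit: +420 days → 18 October 2011.
Terminal disclaimer: QN-435296 expires on the earlier of 7 January 2015 and 18 October 2011.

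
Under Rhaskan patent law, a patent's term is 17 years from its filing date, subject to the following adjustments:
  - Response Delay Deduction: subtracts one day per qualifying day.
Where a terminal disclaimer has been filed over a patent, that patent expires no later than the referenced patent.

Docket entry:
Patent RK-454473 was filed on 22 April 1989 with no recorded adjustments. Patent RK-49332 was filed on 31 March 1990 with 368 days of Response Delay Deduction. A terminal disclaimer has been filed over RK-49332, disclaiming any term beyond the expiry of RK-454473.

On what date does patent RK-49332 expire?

2006-03-28

Natural term of RK-49332:
  Base: filing + 17 years → 31 March 2007.
  Response Delay Deduction: −368 days → 28 March 2006.
Expiry of referenced patent RK-454473:
  Base: filing + 17 years → 22 April 2006.
Terminal disclaimer: RK-49332 expires on the earlier of 28 March 2006 and 22 April 2006.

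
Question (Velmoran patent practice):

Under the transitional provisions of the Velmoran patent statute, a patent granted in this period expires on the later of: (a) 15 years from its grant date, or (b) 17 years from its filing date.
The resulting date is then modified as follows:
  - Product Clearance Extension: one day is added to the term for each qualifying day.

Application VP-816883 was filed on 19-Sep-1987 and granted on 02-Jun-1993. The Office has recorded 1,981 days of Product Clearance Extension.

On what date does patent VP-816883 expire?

November 4, 2013

(a) grant + 15 years → 2 June 2008.
(b) filing + 17 years → 19 September 2004.
Later of the two: 2 June 2008.
Product Clearance Extension: +1981 days → 4 November 2013.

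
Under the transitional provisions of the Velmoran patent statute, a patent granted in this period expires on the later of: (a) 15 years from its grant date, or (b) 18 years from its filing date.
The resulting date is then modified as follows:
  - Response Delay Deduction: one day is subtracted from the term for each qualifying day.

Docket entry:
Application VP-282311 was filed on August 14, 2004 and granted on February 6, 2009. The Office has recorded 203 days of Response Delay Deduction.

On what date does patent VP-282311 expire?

July 18, 2023

(a) grant + 15 years → 6 February 2024.
(b) filing + 18 years → 14 August 2022.
Later of the two: 6 February 2024.
Response Delay Deduction: −203 days → 18 July 2023.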